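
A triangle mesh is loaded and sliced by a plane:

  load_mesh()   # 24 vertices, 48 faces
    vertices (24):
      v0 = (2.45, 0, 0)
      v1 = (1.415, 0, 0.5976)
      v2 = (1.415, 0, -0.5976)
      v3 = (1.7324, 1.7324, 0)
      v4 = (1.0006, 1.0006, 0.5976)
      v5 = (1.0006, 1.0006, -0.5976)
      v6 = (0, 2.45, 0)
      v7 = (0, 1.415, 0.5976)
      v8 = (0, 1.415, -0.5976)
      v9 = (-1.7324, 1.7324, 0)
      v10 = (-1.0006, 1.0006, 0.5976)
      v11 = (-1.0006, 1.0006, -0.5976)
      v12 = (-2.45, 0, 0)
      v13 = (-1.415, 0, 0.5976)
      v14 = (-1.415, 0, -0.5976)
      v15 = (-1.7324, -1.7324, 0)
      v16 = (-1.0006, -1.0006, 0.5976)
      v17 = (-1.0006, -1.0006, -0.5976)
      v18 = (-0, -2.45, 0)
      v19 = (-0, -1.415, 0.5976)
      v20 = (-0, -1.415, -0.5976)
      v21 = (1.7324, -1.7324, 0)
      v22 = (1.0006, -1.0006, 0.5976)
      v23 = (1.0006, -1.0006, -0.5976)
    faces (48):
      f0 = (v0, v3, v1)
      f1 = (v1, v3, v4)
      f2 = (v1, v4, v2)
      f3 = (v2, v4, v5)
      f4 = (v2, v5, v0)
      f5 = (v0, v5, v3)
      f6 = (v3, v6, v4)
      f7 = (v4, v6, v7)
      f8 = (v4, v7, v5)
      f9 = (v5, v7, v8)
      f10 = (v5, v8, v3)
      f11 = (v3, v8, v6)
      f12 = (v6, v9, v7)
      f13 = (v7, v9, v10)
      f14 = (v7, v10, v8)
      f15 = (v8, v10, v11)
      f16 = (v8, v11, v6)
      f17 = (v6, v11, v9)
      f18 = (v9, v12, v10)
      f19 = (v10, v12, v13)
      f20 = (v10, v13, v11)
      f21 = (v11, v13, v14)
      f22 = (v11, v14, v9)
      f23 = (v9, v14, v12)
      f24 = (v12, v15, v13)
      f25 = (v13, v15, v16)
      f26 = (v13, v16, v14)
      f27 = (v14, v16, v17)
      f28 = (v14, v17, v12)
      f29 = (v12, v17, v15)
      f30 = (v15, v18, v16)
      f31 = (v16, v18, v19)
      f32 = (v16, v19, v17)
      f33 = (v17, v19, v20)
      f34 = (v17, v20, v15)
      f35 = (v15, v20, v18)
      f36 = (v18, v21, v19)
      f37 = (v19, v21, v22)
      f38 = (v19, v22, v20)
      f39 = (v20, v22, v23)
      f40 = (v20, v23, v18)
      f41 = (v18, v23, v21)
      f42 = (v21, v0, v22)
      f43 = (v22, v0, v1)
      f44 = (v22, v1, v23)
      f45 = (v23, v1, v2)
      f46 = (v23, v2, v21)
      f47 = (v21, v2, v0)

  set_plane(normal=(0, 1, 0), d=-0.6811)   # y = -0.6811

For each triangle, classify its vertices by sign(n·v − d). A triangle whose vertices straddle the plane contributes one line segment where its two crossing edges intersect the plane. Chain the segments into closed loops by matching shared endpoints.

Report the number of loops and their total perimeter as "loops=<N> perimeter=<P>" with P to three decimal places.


Straddling triangles (12 of 48):
  (v12,v15,v13) [+-+] → (-2.16787, -0.6811, 0)–(-1.53979, -0.6811, 0.362651)  len=0.7253
  (v13,v15,v16) [+--] → (-1.53979, -0.6811, 0.362651)–(-1.13292, -0.6811, 0.5976)  len=0.4698
  (v13,v16,v14) [+-+] → (-1.13292, -0.6811, 0.5976)–(-1.13292, -0.6811, 0.215963)  len=0.3816
  (v14,v16,v17) [+--] → (-1.13292, -0.6811, 0.215963)–(-1.13292, -0.6811, -0.5976)  len=0.8136
  (v14,v17,v12) [+-+] → (-1.13292, -0.6811, -0.5976)–(-1.46341, -0.6811, -0.406781)  len=0.3816
  (v12,v17,v15) [+--] → (-1.46341, -0.6811, -0.406781)–(-2.16787, -0.6811, 0)  len=0.8135
  (v21,v0,v22) [-+-] → (2.16787, -0.6811, 0)–(1.46341, -0.6811, 0.406781)  len=0.8135
  (v22,v0,v1) [-++] → (1.46341, -0.6811, 0.406781)–(1.13292, -0.6811, 0.5976)  len=0.3816
  (v22,v1,v23) [-+-] → (1.13292, -0.6811, 0.5976)–(1.13292, -0.6811, -0.215963)  len=0.8136
  (v23,v1,v2) [-++] → (1.13292, -0.6811, -0.215963)–(1.13292, -0.6811, -0.5976)  len=0.3816
  (v23,v2,v21) [-+-] → (1.13292, -0.6811, -0.5976)–(1.53979, -0.6811, -0.362651)  len=0.4698
  (v21,v2,v0) [-++] → (1.53979, -0.6811, -0.362651)–(2.16787, -0.6811, 0)  len=0.7253

Chained into 2 loop(s):
  loop 1: 6 segments, perimeter = 3.5854
  loop 2: 6 segments, perimeter = 3.5854
Total perimeter = 7.171

loops=2 perimeter=7.171


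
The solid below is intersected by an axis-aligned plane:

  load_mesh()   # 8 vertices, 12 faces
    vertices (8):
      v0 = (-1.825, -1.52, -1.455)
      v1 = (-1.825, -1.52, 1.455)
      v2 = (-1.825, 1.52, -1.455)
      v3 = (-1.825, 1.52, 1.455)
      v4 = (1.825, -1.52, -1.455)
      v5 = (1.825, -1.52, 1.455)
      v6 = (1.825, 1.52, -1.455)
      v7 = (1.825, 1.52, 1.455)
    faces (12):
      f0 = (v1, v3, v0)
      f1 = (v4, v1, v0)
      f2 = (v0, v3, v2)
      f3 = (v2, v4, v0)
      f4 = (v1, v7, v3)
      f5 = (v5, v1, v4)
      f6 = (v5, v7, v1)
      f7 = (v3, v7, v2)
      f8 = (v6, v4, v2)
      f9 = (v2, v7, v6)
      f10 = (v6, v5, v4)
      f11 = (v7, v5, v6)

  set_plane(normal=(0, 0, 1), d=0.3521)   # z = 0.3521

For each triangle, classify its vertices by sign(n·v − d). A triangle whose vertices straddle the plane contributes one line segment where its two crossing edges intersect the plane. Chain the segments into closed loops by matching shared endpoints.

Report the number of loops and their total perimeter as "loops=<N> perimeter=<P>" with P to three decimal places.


loops=1 perimeter=13.380

Straddling triangles (8 of 12):
  (v1,v3,v0) [++-] → (-1.825, 0.36783, 0.3521)–(-1.825, -1.52, 0.3521)  len=1.8878
  (v4,v1,v0) [-+-] → (-0.441637, -1.52, 0.3521)–(-1.825, -1.52, 0.3521)  len=1.3834
  (v0,v3,v2) [-+-] → (-1.825, 0.36783, 0.3521)–(-1.825, 1.52, 0.3521)  len=1.1522
  (v5,v1,v4) [++-] → (-0.441637, -1.52, 0.3521)–(1.825, -1.52, 0.3521)  len=2.2666
  (v3,v7,v2) [++-] → (0.441637, 1.52, 0.3521)–(-1.825, 1.52, 0.3521)  len=2.2666
  (v2,v7,v6) [-+-] → (0.441637, 1.52, 0.3521)–(1.825, 1.52, 0.3521)  len=1.3834
  (v6,v5,v4) [-+-] → (1.825, -0.36783, 0.3521)–(1.825, -1.52, 0.3521)  len=1.1522
  (v7,v5,v6) [++-] → (1.825, -0.36783, 0.3521)–(1.825, 1.52, 0.3521)  len=1.8878

Chained into 1 loop(s):
  loop 1: 8 segments, perimeter = 13.3800
Total perimeter = 13.380


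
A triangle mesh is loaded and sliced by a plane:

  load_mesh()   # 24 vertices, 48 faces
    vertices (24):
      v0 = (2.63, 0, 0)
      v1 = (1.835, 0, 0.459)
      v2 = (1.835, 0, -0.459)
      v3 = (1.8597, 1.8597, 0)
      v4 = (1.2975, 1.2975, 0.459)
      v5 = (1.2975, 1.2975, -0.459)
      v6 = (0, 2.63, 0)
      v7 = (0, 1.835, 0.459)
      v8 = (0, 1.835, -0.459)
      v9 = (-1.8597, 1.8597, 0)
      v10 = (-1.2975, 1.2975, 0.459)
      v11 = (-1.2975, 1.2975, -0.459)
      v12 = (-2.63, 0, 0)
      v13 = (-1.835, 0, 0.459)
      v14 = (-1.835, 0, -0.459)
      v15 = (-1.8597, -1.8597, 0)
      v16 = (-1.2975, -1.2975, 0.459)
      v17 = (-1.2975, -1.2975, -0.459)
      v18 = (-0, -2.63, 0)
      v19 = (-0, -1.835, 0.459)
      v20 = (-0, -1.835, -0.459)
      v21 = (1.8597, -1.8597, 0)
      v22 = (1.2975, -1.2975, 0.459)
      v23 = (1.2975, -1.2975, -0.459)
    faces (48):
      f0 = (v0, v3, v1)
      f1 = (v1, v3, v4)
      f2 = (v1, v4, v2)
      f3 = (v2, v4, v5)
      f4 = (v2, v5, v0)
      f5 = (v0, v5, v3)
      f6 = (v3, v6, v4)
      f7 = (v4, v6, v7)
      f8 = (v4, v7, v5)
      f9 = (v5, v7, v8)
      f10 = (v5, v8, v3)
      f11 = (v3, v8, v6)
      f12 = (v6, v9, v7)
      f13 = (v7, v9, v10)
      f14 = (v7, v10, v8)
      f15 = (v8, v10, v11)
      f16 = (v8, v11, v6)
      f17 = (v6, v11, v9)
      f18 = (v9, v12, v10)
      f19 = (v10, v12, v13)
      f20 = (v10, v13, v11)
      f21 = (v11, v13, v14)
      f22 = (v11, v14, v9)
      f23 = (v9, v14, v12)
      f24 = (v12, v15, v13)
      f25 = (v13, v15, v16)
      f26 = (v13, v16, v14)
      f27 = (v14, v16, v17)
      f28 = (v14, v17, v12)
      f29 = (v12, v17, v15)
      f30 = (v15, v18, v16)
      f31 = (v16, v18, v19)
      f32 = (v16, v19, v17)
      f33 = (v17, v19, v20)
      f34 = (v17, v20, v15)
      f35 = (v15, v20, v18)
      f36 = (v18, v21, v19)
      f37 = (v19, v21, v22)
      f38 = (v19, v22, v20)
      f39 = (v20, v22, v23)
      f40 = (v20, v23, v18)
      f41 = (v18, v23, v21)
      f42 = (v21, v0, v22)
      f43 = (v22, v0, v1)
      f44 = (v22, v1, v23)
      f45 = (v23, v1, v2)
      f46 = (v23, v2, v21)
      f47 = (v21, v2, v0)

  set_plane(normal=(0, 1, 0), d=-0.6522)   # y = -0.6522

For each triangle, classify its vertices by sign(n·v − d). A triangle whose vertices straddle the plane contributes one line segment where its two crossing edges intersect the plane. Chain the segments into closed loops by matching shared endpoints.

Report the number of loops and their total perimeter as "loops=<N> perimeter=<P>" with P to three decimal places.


loops=2 perimeter=5.508

Straddling triangles (12 of 48):
  (v12,v15,v13) [+-+] → (-2.35985, -0.6522, 0)–(-1.84366, -0.6522, 0.298028)  len=0.5960
  (v13,v15,v16) [+--] → (-1.84366, -0.6522, 0.298028)–(-1.56482, -0.6522, 0.459)  len=0.3220
  (v13,v16,v14) [+-+] → (-1.56482, -0.6522, 0.459)–(-1.56482, -0.6522, 0.00244092)  len=0.4566
  (v14,v16,v17) [+--] → (-1.56482, -0.6522, 0.00244092)–(-1.56482, -0.6522, -0.459)  len=0.4614
  (v14,v17,v12) [+-+] → (-1.56482, -0.6522, -0.459)–(-1.96021, -0.6522, -0.23072)  len=0.4566
  (v12,v17,v15) [+--] → (-1.96021, -0.6522, -0.23072)–(-2.35985, -0.6522, 0)  len=0.4615
  (v21,v0,v22) [-+-] → (2.35985, -0.6522, 0)–(1.96021, -0.6522, 0.23072)  len=0.4615
  (v22,v0,v1) [-++] → (1.96021, -0.6522, 0.23072)–(1.56482, -0.6522, 0.459)  len=0.4566
  (v22,v1,v23) [-+-] → (1.56482, -0.6522, 0.459)–(1.56482, -0.6522, -0.00244092)  len=0.4614
  (v23,v1,v2) [-++] → (1.56482, -0.6522, -0.00244092)–(1.56482, -0.6522, -0.459)  len=0.4566
  (v23,v2,v21) [-+-] → (1.56482, -0.6522, -0.459)–(1.84366, -0.6522, -0.298028)  len=0.3220
  (v21,v2,v0) [-++] → (1.84366, -0.6522, -0.298028)–(2.35985, -0.6522, 0)  len=0.5960

Chained into 2 loop(s):
  loop 1: 6 segments, perimeter = 2.7540
  loop 2: 6 segments, perimeter = 2.7540
Total perimeter = 5.508


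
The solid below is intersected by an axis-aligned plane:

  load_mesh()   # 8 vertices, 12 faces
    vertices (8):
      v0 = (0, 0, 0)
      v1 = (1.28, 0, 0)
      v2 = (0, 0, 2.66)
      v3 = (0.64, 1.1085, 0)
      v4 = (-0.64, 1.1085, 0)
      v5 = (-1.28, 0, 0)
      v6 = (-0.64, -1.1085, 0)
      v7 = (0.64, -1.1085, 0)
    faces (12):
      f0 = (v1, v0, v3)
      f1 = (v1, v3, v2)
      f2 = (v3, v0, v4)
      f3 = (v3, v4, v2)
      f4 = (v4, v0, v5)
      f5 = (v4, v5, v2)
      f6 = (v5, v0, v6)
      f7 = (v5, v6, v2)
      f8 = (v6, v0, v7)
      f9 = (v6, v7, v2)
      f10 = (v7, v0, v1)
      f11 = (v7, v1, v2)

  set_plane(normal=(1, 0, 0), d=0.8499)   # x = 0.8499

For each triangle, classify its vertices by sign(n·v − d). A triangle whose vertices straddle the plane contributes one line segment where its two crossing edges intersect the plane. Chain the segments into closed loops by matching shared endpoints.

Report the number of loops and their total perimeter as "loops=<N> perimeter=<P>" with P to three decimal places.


loops=1 perimeter=3.817

Straddling triangles (4 of 12):
  (v1,v0,v3) [+--] → (0.8499, 0, 0)–(0.8499, 0.744947, 0)  len=0.7449
  (v1,v3,v2) [+--] → (0.8499, 0.744947, 0)–(0.8499, 0, 0.893802)  len=1.1635
  (v7,v0,v1) [--+] → (0.8499, 0, 0)–(0.8499, -0.744947, 0)  len=0.7449
  (v7,v1,v2) [-+-] → (0.8499, -0.744947, 0)–(0.8499, 0, 0.893802)  len=1.1635

Chained into 1 loop(s):
  loop 1: 4 segments, perimeter = 3.8170
Total perimeter = 3.817


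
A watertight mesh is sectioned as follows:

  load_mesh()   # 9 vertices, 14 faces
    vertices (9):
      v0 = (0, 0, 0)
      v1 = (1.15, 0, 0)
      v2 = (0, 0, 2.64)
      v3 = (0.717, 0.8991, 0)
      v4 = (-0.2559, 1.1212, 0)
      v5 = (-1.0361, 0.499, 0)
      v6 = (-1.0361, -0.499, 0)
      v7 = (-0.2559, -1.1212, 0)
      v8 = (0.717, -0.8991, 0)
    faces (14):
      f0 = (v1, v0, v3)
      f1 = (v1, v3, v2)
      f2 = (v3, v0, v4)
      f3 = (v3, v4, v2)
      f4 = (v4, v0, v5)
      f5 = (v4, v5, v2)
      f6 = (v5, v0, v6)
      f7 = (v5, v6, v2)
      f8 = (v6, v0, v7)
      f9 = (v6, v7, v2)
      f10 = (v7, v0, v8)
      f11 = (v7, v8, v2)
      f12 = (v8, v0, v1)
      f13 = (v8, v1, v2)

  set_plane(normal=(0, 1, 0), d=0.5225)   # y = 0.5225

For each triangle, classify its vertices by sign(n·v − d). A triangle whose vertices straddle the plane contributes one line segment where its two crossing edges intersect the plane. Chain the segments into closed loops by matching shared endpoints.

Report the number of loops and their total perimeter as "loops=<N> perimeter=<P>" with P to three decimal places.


Straddling triangles (6 of 14):
  (v1,v0,v3) [--+] → (0.416675, 0.5225, 0)–(0.898368, 0.5225, 0)  len=0.4817
  (v1,v3,v2) [-+-] → (0.898368, 0.5225, 0)–(0.416675, 0.5225, 1.1058)  len=1.2062
  (v3,v0,v4) [+-+] → (0.416675, 0.5225, 0)–(-0.119254, 0.5225, 0)  len=0.5359
  (v3,v4,v2) [++-] → (-0.119254, 0.5225, 1.40971)–(0.416675, 0.5225, 1.1058)  len=0.6161
  (v4,v0,v5) [+--] → (-0.119254, 0.5225, 0)–(-1.00663, 0.5225, 0)  len=0.8874
  (v4,v5,v2) [+--] → (-1.00663, 0.5225, 0)–(-0.119254, 0.5225, 1.40971)  len=1.6658

Chained into 1 loop(s):
  loop 1: 6 segments, perimeter = 5.3930
Total perimeter = 5.393

loops=1 perimeter=5.393


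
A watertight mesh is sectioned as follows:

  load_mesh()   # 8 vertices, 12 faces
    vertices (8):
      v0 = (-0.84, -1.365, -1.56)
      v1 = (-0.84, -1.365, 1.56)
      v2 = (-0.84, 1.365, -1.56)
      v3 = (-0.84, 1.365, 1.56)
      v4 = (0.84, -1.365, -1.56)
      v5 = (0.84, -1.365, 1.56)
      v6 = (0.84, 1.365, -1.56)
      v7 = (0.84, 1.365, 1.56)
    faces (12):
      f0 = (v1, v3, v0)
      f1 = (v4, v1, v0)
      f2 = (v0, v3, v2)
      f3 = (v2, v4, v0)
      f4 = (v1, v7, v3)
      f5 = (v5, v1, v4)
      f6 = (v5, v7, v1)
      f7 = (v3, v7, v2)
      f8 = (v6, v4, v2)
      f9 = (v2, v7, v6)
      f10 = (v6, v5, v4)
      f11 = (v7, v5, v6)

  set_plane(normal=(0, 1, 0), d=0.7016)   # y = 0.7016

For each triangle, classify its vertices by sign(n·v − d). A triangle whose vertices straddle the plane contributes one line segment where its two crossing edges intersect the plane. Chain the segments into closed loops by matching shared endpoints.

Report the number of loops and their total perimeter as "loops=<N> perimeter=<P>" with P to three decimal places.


Straddling triangles (8 of 12):
  (v1,v3,v0) [-+-] → (-0.84, 0.7016, 1.56)–(-0.84, 0.7016, 0.801829)  len=0.7582
  (v0,v3,v2) [-++] → (-0.84, 0.7016, 0.801829)–(-0.84, 0.7016, -1.56)  len=2.3618
  (v2,v4,v0) [+--] → (-0.431754, 0.7016, -1.56)–(-0.84, 0.7016, -1.56)  len=0.4082
  (v1,v7,v3) [-++] → (0.431754, 0.7016, 1.56)–(-0.84, 0.7016, 1.56)  len=1.2718
  (v5,v7,v1) [-+-] → (0.84, 0.7016, 1.56)–(0.431754, 0.7016, 1.56)  len=0.4082
  (v6,v4,v2) [+-+] → (0.84, 0.7016, -1.56)–(-0.431754, 0.7016, -1.56)  len=1.2718
  (v6,v5,v4) [+--] → (0.84, 0.7016, -0.801829)–(0.84, 0.7016, -1.56)  len=0.7582
  (v7,v5,v6) [+-+] → (0.84, 0.7016, 1.56)–(0.84, 0.7016, -0.801829)  len=2.3618

Chained into 1 loop(s):
  loop 1: 8 segments, perimeter = 9.6000
Total perimeter = 9.600

loops=1 perimeter=9.600


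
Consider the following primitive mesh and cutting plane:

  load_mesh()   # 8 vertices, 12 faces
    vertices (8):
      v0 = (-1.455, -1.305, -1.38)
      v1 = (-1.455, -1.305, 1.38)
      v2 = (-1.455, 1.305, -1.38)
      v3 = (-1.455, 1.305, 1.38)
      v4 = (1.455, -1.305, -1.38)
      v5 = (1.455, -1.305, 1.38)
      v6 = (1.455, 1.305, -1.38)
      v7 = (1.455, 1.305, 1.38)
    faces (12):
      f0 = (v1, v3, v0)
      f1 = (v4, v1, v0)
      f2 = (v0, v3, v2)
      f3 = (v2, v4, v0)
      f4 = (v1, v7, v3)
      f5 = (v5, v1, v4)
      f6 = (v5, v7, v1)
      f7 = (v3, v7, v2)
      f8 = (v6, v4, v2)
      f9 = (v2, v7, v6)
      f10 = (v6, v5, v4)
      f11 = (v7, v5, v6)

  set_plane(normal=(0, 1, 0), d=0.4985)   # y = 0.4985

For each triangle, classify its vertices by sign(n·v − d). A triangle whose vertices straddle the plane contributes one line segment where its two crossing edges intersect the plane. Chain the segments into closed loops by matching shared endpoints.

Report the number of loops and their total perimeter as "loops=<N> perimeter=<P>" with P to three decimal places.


Straddling triangles (8 of 12):
  (v1,v3,v0) [-+-] → (-1.455, 0.4985, 1.38)–(-1.455, 0.4985, 0.527149)  len=0.8529
  (v0,v3,v2) [-++] → (-1.455, 0.4985, 0.527149)–(-1.455, 0.4985, -1.38)  len=1.9071
  (v2,v4,v0) [+--] → (-0.555799, 0.4985, -1.38)–(-1.455, 0.4985, -1.38)  len=0.8992
  (v1,v7,v3) [-++] → (0.555799, 0.4985, 1.38)–(-1.455, 0.4985, 1.38)  len=2.0108
  (v5,v7,v1) [-+-] → (1.455, 0.4985, 1.38)–(0.555799, 0.4985, 1.38)  len=0.8992
  (v6,v4,v2) [+-+] → (1.455, 0.4985, -1.38)–(-0.555799, 0.4985, -1.38)  len=2.0108
  (v6,v5,v4) [+--] → (1.455, 0.4985, -0.527149)–(1.455, 0.4985, -1.38)  len=0.8529
  (v7,v5,v6) [+-+] → (1.455, 0.4985, 1.38)–(1.455, 0.4985, -0.527149)  len=1.9071

Chained into 1 loop(s):
  loop 1: 8 segments, perimeter = 11.3400
Total perimeter = 11.340

loops=1 perimeter=11.340


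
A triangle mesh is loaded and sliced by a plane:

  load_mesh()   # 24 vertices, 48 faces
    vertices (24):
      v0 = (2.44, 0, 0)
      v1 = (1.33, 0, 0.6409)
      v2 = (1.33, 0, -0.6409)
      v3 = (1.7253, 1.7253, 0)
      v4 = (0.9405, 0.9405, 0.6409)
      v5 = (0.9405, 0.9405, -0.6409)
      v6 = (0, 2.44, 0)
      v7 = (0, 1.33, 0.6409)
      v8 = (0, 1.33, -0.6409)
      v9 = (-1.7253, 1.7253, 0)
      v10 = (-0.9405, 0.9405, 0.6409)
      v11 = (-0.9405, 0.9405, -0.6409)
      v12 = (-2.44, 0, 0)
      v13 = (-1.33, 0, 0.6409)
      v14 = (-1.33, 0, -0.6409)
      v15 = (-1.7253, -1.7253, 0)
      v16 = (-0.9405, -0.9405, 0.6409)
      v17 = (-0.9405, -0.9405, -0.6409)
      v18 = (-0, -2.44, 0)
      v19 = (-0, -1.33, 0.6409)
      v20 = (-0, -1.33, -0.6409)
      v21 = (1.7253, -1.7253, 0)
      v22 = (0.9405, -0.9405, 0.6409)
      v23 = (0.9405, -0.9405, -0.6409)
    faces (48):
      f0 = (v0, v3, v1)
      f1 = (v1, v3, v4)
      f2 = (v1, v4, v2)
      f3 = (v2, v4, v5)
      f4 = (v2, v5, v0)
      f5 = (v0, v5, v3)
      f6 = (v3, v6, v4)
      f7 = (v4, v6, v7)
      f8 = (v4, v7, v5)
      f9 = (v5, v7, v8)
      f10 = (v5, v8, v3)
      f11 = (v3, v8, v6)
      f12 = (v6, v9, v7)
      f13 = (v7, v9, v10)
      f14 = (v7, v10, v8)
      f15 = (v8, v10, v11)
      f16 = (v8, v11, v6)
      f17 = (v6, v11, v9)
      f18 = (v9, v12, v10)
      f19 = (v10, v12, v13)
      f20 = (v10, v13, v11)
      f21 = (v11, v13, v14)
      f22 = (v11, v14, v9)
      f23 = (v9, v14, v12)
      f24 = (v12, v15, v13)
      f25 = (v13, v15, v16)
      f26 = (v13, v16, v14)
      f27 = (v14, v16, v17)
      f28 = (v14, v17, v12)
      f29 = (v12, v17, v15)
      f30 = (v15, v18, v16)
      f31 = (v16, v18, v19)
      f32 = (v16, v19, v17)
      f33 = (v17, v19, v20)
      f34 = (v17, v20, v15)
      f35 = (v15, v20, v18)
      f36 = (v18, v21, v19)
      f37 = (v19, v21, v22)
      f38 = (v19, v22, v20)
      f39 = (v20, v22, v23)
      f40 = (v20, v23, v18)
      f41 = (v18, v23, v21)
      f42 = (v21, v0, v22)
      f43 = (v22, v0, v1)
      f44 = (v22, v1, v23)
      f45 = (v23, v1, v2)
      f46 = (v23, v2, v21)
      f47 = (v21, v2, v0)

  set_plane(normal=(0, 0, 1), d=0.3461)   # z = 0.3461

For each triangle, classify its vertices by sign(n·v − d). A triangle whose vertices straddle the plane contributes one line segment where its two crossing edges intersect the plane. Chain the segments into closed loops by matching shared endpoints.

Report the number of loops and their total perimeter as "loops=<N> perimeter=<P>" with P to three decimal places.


loops=2 perimeter=19.413

Straddling triangles (32 of 48):
  (v0,v3,v1) [--+] → (1.51183, 0.7936, 0.3461)–(1.84058, 0, 0.3461)  len=0.8590
  (v1,v3,v4) [+-+] → (1.51183, 0.7936, 0.3461)–(1.30149, 1.30149, 0.3461)  len=0.5497
  (v1,v4,v2) [++-] → (1.03008, 0.724195, 0.3461)–(1.33, 0, 0.3461)  len=0.7838
  (v2,v4,v5) [-+-] → (1.03008, 0.724195, 0.3461)–(0.9405, 0.9405, 0.3461)  len=0.2341
  (v3,v6,v4) [--+] → (0.507891, 1.63024, 0.3461)–(1.30149, 1.30149, 0.3461)  len=0.8590
  (v4,v6,v7) [+-+] → (0.507891, 1.63024, 0.3461)–(0, 1.84058, 0.3461)  len=0.5497
  (v4,v7,v5) [++-] → (0.216305, 1.24042, 0.3461)–(0.9405, 0.9405, 0.3461)  len=0.7838
  (v5,v7,v8) [-+-] → (0.216305, 1.24042, 0.3461)–(0, 1.33, 0.3461)  len=0.2341
  (v6,v9,v7) [--+] → (-0.7936, 1.51183, 0.3461)–(0, 1.84058, 0.3461)  len=0.8590
  (v7,v9,v10) [+-+] → (-0.7936, 1.51183, 0.3461)–(-1.30149, 1.30149, 0.3461)  len=0.5497
  (v7,v10,v8) [++-] → (-0.724195, 1.03008, 0.3461)–(0, 1.33, 0.3461)  len=0.7838
  (v8,v10,v11) [-+-] → (-0.724195, 1.03008, 0.3461)–(-0.9405, 0.9405, 0.3461)  len=0.2341
  (v9,v12,v10) [--+] → (-1.63024, 0.507891, 0.3461)–(-1.30149, 1.30149, 0.3461)  len=0.8590
  (v10,v12,v13) [+-+] → (-1.63024, 0.507891, 0.3461)–(-1.84058, 0, 0.3461)  len=0.5497
  (v10,v13,v11) [++-] → (-1.24042, 0.216305, 0.3461)–(-0.9405, 0.9405, 0.3461)  len=0.7838
  (v11,v13,v14) [-+-] → (-1.24042, 0.216305, 0.3461)–(-1.33, 0, 0.3461)  len=0.2341
  (v12,v15,v13) [--+] → (-1.51183, -0.7936, 0.3461)–(-1.84058, 0, 0.3461)  len=0.8590
  (v13,v15,v16) [+-+] → (-1.51183, -0.7936, 0.3461)–(-1.30149, -1.30149, 0.3461)  len=0.5497
  (v13,v16,v14) [++-] → (-1.03008, -0.724195, 0.3461)–(-1.33, 0, 0.3461)  len=0.7838
  (v14,v16,v17) [-+-] → (-1.03008, -0.724195, 0.3461)–(-0.9405, -0.9405, 0.3461)  len=0.2341
  (v15,v18,v16) [--+] → (-0.507891, -1.63024, 0.3461)–(-1.30149, -1.30149, 0.3461)  len=0.8590
  (v16,v18,v19) [+-+] → (-0.507891, -1.63024, 0.3461)–(0, -1.84058, 0.3461)  len=0.5497
  (v16,v19,v17) [++-] → (-0.216305, -1.24042, 0.3461)–(-0.9405, -0.9405, 0.3461)  len=0.7838
  (v17,v19,v20) [-+-] → (-0.216305, -1.24042, 0.3461)–(0, -1.33, 0.3461)  len=0.2341
  (v18,v21,v19) [--+] → (0.7936, -1.51183, 0.3461)–(0, -1.84058, 0.3461)  len=0.8590
  (v19,v21,v22) [+-+] → (0.7936, -1.51183, 0.3461)–(1.30149, -1.30149, 0.3461)  len=0.5497
  (v19,v22,v20) [++-] → (0.724195, -1.03008, 0.3461)–(0, -1.33, 0.3461)  len=0.7838
  (v20,v22,v23) [-+-] → (0.724195, -1.03008, 0.3461)–(0.9405, -0.9405, 0.3461)  len=0.2341
  (v21,v0,v22) [--+] → (1.63024, -0.507891, 0.3461)–(1.30149, -1.30149, 0.3461)  len=0.8590
  (v22,v0,v1) [+-+] → (1.63024, -0.507891, 0.3461)–(1.84058, 0, 0.3461)  len=0.5497
  (v22,v1,v23) [++-] → (1.24042, -0.216305, 0.3461)–(0.9405, -0.9405, 0.3461)  len=0.7838
  (v23,v1,v2) [-+-] → (1.24042, -0.216305, 0.3461)–(1.33, 0, 0.3461)  len=0.2341

Chained into 2 loop(s):
  loop 1: 16 segments, perimeter = 11.2698
  loop 2: 16 segments, perimeter = 8.1437
Total perimeter = 19.413


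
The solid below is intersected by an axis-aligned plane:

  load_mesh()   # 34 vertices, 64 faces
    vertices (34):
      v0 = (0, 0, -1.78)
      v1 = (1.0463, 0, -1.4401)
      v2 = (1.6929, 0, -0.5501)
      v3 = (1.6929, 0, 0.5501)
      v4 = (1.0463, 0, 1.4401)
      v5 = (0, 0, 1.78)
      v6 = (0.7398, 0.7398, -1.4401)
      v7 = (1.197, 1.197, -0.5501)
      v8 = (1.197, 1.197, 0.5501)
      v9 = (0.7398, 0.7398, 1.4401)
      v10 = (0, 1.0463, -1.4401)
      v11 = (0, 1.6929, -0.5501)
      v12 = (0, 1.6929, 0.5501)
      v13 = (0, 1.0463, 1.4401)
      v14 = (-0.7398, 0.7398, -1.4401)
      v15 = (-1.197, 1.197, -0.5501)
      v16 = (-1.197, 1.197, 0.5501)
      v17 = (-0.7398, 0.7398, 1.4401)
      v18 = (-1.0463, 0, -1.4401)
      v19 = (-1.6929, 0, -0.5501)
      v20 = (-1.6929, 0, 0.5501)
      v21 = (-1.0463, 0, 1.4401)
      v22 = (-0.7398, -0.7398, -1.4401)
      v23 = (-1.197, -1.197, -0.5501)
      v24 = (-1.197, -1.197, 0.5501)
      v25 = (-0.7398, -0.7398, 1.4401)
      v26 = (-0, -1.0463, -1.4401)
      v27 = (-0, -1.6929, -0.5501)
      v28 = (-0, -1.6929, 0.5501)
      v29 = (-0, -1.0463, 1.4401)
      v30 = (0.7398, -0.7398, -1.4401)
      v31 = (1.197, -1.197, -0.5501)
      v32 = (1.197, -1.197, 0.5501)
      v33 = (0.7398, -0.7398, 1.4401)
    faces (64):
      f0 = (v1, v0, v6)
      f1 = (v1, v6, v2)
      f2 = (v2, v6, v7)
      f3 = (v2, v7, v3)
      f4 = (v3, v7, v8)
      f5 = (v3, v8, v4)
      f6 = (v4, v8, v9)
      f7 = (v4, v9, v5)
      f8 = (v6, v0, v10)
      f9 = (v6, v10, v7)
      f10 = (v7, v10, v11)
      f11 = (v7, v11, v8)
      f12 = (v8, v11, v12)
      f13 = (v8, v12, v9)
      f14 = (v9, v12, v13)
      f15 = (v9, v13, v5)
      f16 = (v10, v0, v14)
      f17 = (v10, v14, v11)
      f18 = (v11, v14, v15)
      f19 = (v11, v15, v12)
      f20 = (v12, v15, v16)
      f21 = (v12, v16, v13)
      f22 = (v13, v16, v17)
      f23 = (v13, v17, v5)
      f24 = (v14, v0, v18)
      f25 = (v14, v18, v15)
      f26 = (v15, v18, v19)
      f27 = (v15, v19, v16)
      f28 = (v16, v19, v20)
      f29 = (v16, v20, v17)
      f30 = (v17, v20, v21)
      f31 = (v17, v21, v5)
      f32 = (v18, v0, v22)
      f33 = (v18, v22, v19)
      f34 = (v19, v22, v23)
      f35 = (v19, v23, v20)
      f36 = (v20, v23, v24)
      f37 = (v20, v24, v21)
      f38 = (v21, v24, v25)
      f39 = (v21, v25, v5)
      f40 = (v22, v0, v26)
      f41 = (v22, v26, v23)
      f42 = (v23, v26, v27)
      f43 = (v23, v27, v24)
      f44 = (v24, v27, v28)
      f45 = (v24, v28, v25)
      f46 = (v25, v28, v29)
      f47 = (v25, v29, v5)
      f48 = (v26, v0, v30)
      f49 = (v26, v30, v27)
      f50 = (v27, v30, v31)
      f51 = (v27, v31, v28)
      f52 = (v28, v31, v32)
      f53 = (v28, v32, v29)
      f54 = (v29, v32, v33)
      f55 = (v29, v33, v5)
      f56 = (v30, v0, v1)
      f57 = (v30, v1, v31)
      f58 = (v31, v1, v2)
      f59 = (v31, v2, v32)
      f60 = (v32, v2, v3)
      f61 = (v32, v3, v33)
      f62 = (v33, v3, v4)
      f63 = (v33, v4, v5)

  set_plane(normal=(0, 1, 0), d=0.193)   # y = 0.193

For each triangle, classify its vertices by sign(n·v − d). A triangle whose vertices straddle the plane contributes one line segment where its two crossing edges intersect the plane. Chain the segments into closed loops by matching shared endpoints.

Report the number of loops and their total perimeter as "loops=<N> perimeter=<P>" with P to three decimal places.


loops=1 perimeter=10.632

Straddling triangles (20 of 64):
  (v1,v0,v6) [--+] → (0.193, 0.193, -1.69133)–(0.96634, 0.193, -1.4401)  len=0.8131
  (v1,v6,v2) [-+-] → (0.96634, 0.193, -1.4401)–(1.44425, 0.193, -0.782284)  len=0.8131
  (v2,v6,v7) [-++] → (1.44425, 0.193, -0.782284)–(1.61294, 0.193, -0.5501)  len=0.2870
  (v2,v7,v3) [-+-] → (1.61294, 0.193, -0.5501)–(1.61294, 0.193, 0.372708)  len=0.9228
  (v3,v7,v8) [-++] → (1.61294, 0.193, 0.372708)–(1.61294, 0.193, 0.5501)  len=0.1774
  (v3,v8,v4) [-+-] → (1.61294, 0.193, 0.5501)–(1.0706, 0.193, 1.2966)  len=0.9227
  (v4,v8,v9) [-++] → (1.0706, 0.193, 1.2966)–(0.96634, 0.193, 1.4401)  len=0.1774
  (v4,v9,v5) [-+-] → (0.96634, 0.193, 1.4401)–(0.193, 0.193, 1.69133)  len=0.8131
  (v6,v0,v10) [+-+] → (0.193, 0.193, -1.69133)–(0, 0.193, -1.7173)  len=0.1947
  (v9,v13,v5) [++-] → (0, 0.193, 1.7173)–(0.193, 0.193, 1.69133)  len=0.1947
  (v10,v0,v14) [+-+] → (0, 0.193, -1.7173)–(-0.193, 0.193, -1.69133)  len=0.1947
  (v13,v17,v5) [++-] → (-0.193, 0.193, 1.69133)–(0, 0.193, 1.7173)  len=0.1947
  (v14,v0,v18) [+--] → (-0.193, 0.193, -1.69133)–(-0.96634, 0.193, -1.4401)  len=0.8131
  (v14,v18,v15) [+-+] → (-0.96634, 0.193, -1.4401)–(-1.0706, 0.193, -1.2966)  len=0.1774
  (v15,v18,v19) [+--] → (-1.0706, 0.193, -1.2966)–(-1.61294, 0.193, -0.5501)  len=0.9227
  (v15,v19,v16) [+-+] → (-1.61294, 0.193, -0.5501)–(-1.61294, 0.193, -0.372708)  len=0.1774
  (v16,v19,v20) [+--] → (-1.61294, 0.193, -0.372708)–(-1.61294, 0.193, 0.5501)  len=0.9228
  (v16,v20,v17) [+-+] → (-1.61294, 0.193, 0.5501)–(-1.44425, 0.193, 0.782284)  len=0.2870
  (v17,v20,v21) [+--] → (-1.44425, 0.193, 0.782284)–(-0.96634, 0.193, 1.4401)  len=0.8131
  (v17,v21,v5) [+--] → (-0.96634, 0.193, 1.4401)–(-0.193, 0.193, 1.69133)  len=0.8131

Chained into 1 loop(s):
  loop 1: 20 segments, perimeter = 10.6322
Total perimeter = 10.632


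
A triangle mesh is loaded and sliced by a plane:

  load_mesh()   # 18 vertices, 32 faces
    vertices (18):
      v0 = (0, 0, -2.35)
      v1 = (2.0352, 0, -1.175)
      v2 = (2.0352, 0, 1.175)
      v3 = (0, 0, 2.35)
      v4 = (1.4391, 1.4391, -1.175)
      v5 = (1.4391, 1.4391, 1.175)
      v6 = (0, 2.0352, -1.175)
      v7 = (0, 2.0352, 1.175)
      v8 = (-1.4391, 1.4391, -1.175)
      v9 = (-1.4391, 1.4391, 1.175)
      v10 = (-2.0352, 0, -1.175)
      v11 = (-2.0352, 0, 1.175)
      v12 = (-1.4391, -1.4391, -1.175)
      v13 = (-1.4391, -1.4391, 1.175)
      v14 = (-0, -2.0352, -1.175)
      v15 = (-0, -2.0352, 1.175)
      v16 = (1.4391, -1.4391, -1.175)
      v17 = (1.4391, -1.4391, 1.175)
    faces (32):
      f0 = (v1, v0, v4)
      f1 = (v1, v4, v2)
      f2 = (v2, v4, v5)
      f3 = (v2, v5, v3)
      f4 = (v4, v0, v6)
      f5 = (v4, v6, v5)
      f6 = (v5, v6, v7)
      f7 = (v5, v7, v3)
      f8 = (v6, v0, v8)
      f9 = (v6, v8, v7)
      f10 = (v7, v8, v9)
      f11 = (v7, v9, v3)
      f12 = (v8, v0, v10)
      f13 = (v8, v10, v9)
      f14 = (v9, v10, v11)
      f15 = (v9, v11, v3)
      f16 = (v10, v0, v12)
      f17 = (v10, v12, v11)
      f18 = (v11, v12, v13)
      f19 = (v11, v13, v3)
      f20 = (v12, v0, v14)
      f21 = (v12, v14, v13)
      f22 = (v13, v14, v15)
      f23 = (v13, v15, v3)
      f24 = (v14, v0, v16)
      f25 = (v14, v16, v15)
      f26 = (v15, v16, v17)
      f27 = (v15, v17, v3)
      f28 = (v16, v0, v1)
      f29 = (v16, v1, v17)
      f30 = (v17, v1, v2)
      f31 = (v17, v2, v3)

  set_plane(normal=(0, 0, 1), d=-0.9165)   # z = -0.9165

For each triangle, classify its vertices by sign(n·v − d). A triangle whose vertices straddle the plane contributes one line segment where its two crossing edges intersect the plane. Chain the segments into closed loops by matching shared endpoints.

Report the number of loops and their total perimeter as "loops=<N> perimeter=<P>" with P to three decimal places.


Straddling triangles (16 of 32):
  (v1,v4,v2) [--+] → (1.50467, 1.2808, -0.9165)–(2.0352, 0, -0.9165)  len=1.3863
  (v2,v4,v5) [+-+] → (1.50467, 1.2808, -0.9165)–(1.4391, 1.4391, -0.9165)  len=0.1713
  (v4,v6,v5) [--+] → (0.158301, 1.96963, -0.9165)–(1.4391, 1.4391, -0.9165)  len=1.3863
  (v5,v6,v7) [+-+] → (0.158301, 1.96963, -0.9165)–(0, 2.0352, -0.9165)  len=0.1713
  (v6,v8,v7) [--+] → (-1.2808, 1.50467, -0.9165)–(0, 2.0352, -0.9165)  len=1.3863
  (v7,v8,v9) [+-+] → (-1.2808, 1.50467, -0.9165)–(-1.4391, 1.4391, -0.9165)  len=0.1713
  (v8,v10,v9) [--+] → (-1.96963, 0.158301, -0.9165)–(-1.4391, 1.4391, -0.9165)  len=1.3863
  (v9,v10,v11) [+-+] → (-1.96963, 0.158301, -0.9165)–(-2.0352, 0, -0.9165)  len=0.1713
  (v10,v12,v11) [--+] → (-1.50467, -1.2808, -0.9165)–(-2.0352, 0, -0.9165)  len=1.3863
  (v11,v12,v13) [+-+] → (-1.50467, -1.2808, -0.9165)–(-1.4391, -1.4391, -0.9165)  len=0.1713
  (v12,v14,v13) [--+] → (-0.158301, -1.96963, -0.9165)–(-1.4391, -1.4391, -0.9165)  len=1.3863
  (v13,v14,v15) [+-+] → (-0.158301, -1.96963, -0.9165)–(0, -2.0352, -0.9165)  len=0.1713
  (v14,v16,v15) [--+] → (1.2808, -1.50467, -0.9165)–(0, -2.0352, -0.9165)  len=1.3863
  (v15,v16,v17) [+-+] → (1.2808, -1.50467, -0.9165)–(1.4391, -1.4391, -0.9165)  len=0.1713
  (v16,v1,v17) [--+] → (1.96963, -0.158301, -0.9165)–(1.4391, -1.4391, -0.9165)  len=1.3863
  (v17,v1,v2) [+-+] → (1.96963, -0.158301, -0.9165)–(2.0352, 0, -0.9165)  len=0.1713

Chained into 1 loop(s):
  loop 1: 16 segments, perimeter = 12.4614
Total perimeter = 12.461

loops=1 perimeter=12.461


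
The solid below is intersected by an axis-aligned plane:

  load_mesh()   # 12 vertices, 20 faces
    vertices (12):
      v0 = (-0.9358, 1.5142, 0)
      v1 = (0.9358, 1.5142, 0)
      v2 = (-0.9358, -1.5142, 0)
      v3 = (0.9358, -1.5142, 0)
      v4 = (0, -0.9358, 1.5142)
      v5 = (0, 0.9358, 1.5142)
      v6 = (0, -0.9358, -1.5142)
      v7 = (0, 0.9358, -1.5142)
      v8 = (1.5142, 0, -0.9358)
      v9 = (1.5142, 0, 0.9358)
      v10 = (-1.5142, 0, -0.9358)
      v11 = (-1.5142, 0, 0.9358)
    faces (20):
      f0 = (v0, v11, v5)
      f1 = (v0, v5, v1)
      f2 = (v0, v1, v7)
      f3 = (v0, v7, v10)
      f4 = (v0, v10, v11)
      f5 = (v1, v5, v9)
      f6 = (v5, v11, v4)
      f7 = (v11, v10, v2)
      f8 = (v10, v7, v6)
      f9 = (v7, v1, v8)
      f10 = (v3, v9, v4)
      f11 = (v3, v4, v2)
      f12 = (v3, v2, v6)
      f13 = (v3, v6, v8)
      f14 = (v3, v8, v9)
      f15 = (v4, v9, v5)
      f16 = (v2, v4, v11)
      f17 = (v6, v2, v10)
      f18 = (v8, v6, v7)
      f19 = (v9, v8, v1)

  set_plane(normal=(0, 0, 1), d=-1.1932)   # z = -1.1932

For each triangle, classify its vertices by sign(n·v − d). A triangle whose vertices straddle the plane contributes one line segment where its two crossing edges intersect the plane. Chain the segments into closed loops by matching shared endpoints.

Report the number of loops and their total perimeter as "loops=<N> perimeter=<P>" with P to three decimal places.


loops=1 perimeter=6.091

Straddling triangles (8 of 20):
  (v0,v1,v7) [++-] → (0.198383, 1.05842, -1.1932)–(-0.198383, 1.05842, -1.1932)  len=0.3968
  (v0,v7,v10) [+-+] → (-0.198383, 1.05842, -1.1932)–(-0.84035, 0.41645, -1.1932)  len=0.9079
  (v10,v7,v6) [+--] → (-0.84035, 0.41645, -1.1932)–(-0.84035, -0.41645, -1.1932)  len=0.8329
  (v7,v1,v8) [-++] → (0.198383, 1.05842, -1.1932)–(0.84035, 0.41645, -1.1932)  len=0.9079
  (v3,v2,v6) [++-] → (-0.198383, -1.05842, -1.1932)–(0.198383, -1.05842, -1.1932)  len=0.3968
  (v3,v6,v8) [+-+] → (0.198383, -1.05842, -1.1932)–(0.84035, -0.41645, -1.1932)  len=0.9079
  (v6,v2,v10) [-++] → (-0.198383, -1.05842, -1.1932)–(-0.84035, -0.41645, -1.1932)  len=0.9079
  (v8,v6,v7) [+--] → (0.84035, -0.41645, -1.1932)–(0.84035, 0.41645, -1.1932)  len=0.8329

Chained into 1 loop(s):
  loop 1: 8 segments, perimeter = 6.0908
Total perimeter = 6.091


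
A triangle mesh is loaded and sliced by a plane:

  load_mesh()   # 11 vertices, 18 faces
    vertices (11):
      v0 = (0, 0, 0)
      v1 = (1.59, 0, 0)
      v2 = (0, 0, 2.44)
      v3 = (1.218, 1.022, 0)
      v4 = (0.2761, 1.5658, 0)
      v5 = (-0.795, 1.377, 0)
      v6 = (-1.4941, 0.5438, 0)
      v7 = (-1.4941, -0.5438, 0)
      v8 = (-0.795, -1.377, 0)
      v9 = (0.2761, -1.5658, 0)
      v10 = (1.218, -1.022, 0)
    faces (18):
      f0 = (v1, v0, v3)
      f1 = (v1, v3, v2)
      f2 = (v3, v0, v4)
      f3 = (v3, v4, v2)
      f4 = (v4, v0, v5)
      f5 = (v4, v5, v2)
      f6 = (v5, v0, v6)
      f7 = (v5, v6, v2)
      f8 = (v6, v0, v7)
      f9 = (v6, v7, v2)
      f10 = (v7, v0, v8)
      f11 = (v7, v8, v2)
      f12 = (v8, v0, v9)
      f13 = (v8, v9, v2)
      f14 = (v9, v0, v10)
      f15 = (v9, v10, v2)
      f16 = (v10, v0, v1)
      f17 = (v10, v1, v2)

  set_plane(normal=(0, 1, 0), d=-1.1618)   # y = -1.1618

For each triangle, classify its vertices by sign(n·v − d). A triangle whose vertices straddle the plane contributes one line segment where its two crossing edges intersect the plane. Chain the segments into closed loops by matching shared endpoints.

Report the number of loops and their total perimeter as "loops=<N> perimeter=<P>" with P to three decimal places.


loops=1 perimeter=4.345

Straddling triangles (6 of 18):
  (v7,v0,v8) [++-] → (-0.670756, -1.1618, 0)–(-0.975564, -1.1618, 0)  len=0.3048
  (v7,v8,v2) [+-+] → (-0.975564, -1.1618, 0)–(-0.670756, -1.1618, 0.381328)  len=0.4882
  (v8,v0,v9) [-+-] → (-0.670756, -1.1618, 0)–(0.204862, -1.1618, 0)  len=0.8756
  (v8,v9,v2) [--+] → (0.204862, -1.1618, 0.629557)–(-0.670756, -1.1618, 0.381328)  len=0.9101
  (v9,v0,v10) [-++] → (0.204862, -1.1618, 0)–(0.975857, -1.1618, 0)  len=0.7710
  (v9,v10,v2) [-++] → (0.975857, -1.1618, 0)–(0.204862, -1.1618, 0.629557)  len=0.9954

Chained into 1 loop(s):
  loop 1: 6 segments, perimeter = 4.3451
Total perimeter = 4.345


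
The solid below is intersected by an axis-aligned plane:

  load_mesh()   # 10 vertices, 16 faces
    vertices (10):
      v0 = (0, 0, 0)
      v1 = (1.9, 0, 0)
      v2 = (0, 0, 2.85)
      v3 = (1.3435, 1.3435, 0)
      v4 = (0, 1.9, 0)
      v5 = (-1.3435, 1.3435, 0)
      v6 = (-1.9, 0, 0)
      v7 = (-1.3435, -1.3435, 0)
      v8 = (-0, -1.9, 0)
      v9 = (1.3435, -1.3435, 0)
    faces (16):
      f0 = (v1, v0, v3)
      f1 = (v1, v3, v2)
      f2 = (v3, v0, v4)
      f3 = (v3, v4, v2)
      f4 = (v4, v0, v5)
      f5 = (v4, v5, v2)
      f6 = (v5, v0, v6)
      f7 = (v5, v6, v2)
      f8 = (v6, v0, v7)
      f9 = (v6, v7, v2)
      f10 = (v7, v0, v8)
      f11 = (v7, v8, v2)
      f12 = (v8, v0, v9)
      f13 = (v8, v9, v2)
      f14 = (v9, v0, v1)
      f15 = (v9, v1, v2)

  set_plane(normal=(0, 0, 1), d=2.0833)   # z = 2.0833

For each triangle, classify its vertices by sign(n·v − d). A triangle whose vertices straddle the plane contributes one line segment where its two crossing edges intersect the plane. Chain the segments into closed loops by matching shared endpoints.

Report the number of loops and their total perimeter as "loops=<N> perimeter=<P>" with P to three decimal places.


Straddling triangles (8 of 16):
  (v1,v3,v2) [--+] → (0.361425, 0.361425, 2.0833)–(0.511133, 0, 2.0833)  len=0.3912
  (v3,v4,v2) [--+] → (0, 0.511133, 2.0833)–(0.361425, 0.361425, 2.0833)  len=0.3912
  (v4,v5,v2) [--+] → (-0.361425, 0.361425, 2.0833)–(0, 0.511133, 2.0833)  len=0.3912
  (v5,v6,v2) [--+] → (-0.511133, 0, 2.0833)–(-0.361425, 0.361425, 2.0833)  len=0.3912
  (v6,v7,v2) [--+] → (-0.361425, -0.361425, 2.0833)–(-0.511133, 0, 2.0833)  len=0.3912
  (v7,v8,v2) [--+] → (0, -0.511133, 2.0833)–(-0.361425, -0.361425, 2.0833)  len=0.3912
  (v8,v9,v2) [--+] → (0.361425, -0.361425, 2.0833)–(0, -0.511133, 2.0833)  len=0.3912
  (v9,v1,v2) [--+] → (0.511133, 0, 2.0833)–(0.361425, -0.361425, 2.0833)  len=0.3912

Chained into 1 loop(s):
  loop 1: 8 segments, perimeter = 3.1296
Total perimeter = 3.130

loops=1 perimeter=3.130


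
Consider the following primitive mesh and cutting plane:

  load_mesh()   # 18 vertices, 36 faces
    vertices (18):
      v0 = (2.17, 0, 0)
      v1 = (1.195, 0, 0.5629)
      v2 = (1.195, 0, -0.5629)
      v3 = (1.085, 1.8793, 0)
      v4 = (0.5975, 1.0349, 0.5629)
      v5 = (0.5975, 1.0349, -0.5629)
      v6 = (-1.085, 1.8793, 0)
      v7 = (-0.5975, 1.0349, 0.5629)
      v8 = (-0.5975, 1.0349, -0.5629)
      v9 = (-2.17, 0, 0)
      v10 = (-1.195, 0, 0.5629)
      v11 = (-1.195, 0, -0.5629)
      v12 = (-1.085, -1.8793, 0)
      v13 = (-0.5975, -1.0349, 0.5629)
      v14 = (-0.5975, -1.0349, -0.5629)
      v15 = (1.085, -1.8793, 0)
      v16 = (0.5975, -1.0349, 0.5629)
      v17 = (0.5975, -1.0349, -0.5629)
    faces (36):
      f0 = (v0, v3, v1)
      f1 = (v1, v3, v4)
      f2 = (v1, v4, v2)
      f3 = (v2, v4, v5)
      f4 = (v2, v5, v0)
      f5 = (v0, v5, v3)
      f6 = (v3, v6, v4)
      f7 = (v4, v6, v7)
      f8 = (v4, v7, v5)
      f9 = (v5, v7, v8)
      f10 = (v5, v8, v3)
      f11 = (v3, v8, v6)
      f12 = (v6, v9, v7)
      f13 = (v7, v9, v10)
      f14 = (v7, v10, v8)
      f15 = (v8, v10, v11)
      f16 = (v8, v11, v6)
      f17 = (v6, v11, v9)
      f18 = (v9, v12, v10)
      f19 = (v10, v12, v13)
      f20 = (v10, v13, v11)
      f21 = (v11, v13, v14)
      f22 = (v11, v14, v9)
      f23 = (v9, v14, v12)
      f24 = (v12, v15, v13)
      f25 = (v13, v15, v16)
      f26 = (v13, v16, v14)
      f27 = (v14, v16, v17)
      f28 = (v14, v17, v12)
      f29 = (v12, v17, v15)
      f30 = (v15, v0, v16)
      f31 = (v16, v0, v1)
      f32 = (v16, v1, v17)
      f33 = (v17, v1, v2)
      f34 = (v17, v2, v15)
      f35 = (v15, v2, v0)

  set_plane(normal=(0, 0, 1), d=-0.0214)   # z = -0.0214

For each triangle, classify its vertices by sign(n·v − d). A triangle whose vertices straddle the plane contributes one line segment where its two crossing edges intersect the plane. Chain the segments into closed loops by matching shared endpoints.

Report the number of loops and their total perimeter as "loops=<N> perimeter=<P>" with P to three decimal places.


loops=2 perimeter=19.968

Straddling triangles (24 of 36):
  (v1,v4,v2) [++-] → (0.907608, 0.497778, -0.0214)–(1.195, 0, -0.0214)  len=0.5748
  (v2,v4,v5) [-+-] → (0.907608, 0.497778, -0.0214)–(0.5975, 1.0349, -0.0214)  len=0.6202
  (v2,v5,v0) [--+] → (2.11022, 0.0393442, -0.0214)–(2.13293, 0, -0.0214)  len=0.0454
  (v0,v5,v3) [+-+] → (2.11022, 0.0393442, -0.0214)–(1.06647, 1.8472, -0.0214)  len=2.0875
  (v4,v7,v5) [++-] → (0.0227154, 1.0349, -0.0214)–(0.5975, 1.0349, -0.0214)  len=0.5748
  (v5,v7,v8) [-+-] → (0.0227154, 1.0349, -0.0214)–(-0.5975, 1.0349, -0.0214)  len=0.6202
  (v5,v8,v3) [--+] → (1.02104, 1.8472, -0.0214)–(1.06647, 1.8472, -0.0214)  len=0.0454
  (v3,v8,v6) [+-+] → (1.02104, 1.8472, -0.0214)–(-1.06647, 1.8472, -0.0214)  len=2.0875
  (v7,v10,v8) [++-] → (-0.884892, 0.537122, -0.0214)–(-0.5975, 1.0349, -0.0214)  len=0.5748
  (v8,v10,v11) [-+-] → (-0.884892, 0.537122, -0.0214)–(-1.195, 0, -0.0214)  len=0.6202
  (v8,v11,v6) [--+] → (-1.08918, 1.80785, -0.0214)–(-1.06647, 1.8472, -0.0214)  len=0.0454
  (v6,v11,v9) [+-+] → (-1.08918, 1.80785, -0.0214)–(-2.13293, 0, -0.0214)  len=2.0875
  (v10,v13,v11) [++-] → (-0.907608, -0.497778, -0.0214)–(-1.195, 0, -0.0214)  len=0.5748
  (v11,v13,v14) [-+-] → (-0.907608, -0.497778, -0.0214)–(-0.5975, -1.0349, -0.0214)  len=0.6202
  (v11,v14,v9) [--+] → (-2.11022, -0.0393442, -0.0214)–(-2.13293, 0, -0.0214)  len=0.0454
  (v9,v14,v12) [+-+] → (-2.11022, -0.0393442, -0.0214)–(-1.06647, -1.8472, -0.0214)  len=2.0875
  (v13,v16,v14) [++-] → (-0.0227154, -1.0349, -0.0214)–(-0.5975, -1.0349, -0.0214)  len=0.5748
  (v14,v16,v17) [-+-] → (-0.0227154, -1.0349, -0.0214)–(0.5975, -1.0349, -0.0214)  len=0.6202
  (v14,v17,v12) [--+] → (-1.02104, -1.8472, -0.0214)–(-1.06647, -1.8472, -0.0214)  len=0.0454
  (v12,v17,v15) [+-+] → (-1.02104, -1.8472, -0.0214)–(1.06647, -1.8472, -0.0214)  len=2.0875
  (v16,v1,v17) [++-] → (0.884892, -0.537122, -0.0214)–(0.5975, -1.0349, -0.0214)  len=0.5748
  (v17,v1,v2) [-+-] → (0.884892, -0.537122, -0.0214)–(1.195, 0, -0.0214)  len=0.6202
  (v17,v2,v15) [--+] → (1.08918, -1.80785, -0.0214)–(1.06647, -1.8472, -0.0214)  len=0.0454
  (v15,v2,v0) [+-+] → (1.08918, -1.80785, -0.0214)–(2.13293, 0, -0.0214)  len=2.0875

Chained into 2 loop(s):
  loop 1: 12 segments, perimeter = 7.1700
  loop 2: 12 segments, perimeter = 12.7977
Total perimeter = 19.968
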